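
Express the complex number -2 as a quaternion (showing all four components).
-2 + 0i + 0j + 0k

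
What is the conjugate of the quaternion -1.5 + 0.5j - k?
-1.5 - 0.5j + k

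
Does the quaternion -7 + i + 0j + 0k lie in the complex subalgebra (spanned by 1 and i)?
Yes. The quaternion -7 + i has j- and k-coefficients y = z = 0, so it lies in the complex subalgebra spanned by 1 and i.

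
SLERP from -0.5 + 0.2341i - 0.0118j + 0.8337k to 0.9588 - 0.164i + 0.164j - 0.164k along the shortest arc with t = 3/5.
-0.8458 + 0.2107i - 0.1119j + 0.4772k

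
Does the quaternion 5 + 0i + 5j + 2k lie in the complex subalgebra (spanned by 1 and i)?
No. The quaternion 5 + 5j + 2k has j-coefficient y = 5 and k-coefficient z = 2, not both zero, so it does not lie in the complex subalgebra spanned by 1 and i.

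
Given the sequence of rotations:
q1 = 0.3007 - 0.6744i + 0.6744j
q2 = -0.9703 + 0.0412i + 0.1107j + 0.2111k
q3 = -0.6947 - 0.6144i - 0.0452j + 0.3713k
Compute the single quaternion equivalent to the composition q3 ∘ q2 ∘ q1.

q2 · q1 = -0.3386 + 0.5244i - 0.7634j + 0.1659k
q3 · q2 · q1 = 0.4613 + 0.1197i + 0.8423j + 0.2518k
0.4613 + 0.1197i + 0.8423j + 0.2518k


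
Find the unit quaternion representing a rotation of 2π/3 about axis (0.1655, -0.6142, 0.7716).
0.5 + 0.1433i - 0.5319j + 0.6682k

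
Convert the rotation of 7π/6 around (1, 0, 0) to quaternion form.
-0.2588 + 0.9659i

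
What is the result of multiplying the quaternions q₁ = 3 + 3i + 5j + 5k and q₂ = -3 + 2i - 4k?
5 - 23i + 7j - 37k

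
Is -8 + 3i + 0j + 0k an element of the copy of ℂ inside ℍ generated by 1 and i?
Yes. The quaternion -8 + 3i has j- and k-coefficients y = z = 0, so it lies in the complex subalgebra spanned by 1 and i.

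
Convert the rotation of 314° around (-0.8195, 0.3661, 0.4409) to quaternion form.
-0.9205 - 0.3202i + 0.143j + 0.1723k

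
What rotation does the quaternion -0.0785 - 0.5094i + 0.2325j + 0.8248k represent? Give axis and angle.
axis = (-0.511, 0.2332, 0.8274), θ = 189°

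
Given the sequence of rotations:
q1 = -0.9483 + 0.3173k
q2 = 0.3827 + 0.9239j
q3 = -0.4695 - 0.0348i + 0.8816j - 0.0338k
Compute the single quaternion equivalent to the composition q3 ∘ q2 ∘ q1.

q2 · q1 = -0.3629 + 0.2932i - 0.8761j + 0.1214k
q3 · q2 · q1 = 0.9571 - 0.0476i + 0.0857j - 0.2727k
0.9571 - 0.0476i + 0.0857j - 0.2727k


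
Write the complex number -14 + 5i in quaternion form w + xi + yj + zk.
-14 + 5i + 0j + 0k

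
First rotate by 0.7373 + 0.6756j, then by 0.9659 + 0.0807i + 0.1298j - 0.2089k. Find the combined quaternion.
0.6245 + 0.2006i + 0.7483j - 0.0995k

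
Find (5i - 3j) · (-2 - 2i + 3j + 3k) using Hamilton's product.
19 - 19i - 9j + 9k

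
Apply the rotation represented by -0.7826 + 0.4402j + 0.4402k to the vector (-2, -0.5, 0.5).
(-1.139, 1.266, -1.266)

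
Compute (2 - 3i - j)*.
2 + 3i + j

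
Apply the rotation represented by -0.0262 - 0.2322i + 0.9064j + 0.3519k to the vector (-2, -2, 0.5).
(2.481, -0.097, -1.444)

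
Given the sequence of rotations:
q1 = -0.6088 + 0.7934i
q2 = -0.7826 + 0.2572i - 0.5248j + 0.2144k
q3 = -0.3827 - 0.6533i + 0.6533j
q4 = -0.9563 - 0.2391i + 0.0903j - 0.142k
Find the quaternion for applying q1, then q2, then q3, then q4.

q2 · q1 = 0.2724 - 0.7775i + 0.4896j + 0.2858k
q3 · q2 · q1 = -0.932 + 0.3063i + 0.1773j + 0.0787k
q4 · q3 · q2 · q1 = 0.9597 - 0.0378i - 0.2784j - 0.013k
0.9597 - 0.0378i - 0.2784j - 0.013k


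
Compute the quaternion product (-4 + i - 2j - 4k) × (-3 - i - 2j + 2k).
17 - 11i + 16j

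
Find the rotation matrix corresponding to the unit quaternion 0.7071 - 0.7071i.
[[1, 0, 0], [0, 0, 1], [0, -1, 0]]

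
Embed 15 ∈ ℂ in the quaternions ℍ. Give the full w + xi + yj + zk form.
15 + 0i + 0j + 0k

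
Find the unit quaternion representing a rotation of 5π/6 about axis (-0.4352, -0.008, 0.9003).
0.2588 - 0.4204i - 0.0077j + 0.8696k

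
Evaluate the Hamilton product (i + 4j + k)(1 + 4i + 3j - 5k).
-11 - 22i + 13j - 12k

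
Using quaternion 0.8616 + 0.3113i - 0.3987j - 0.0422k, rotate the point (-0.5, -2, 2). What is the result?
(-1.415, -2.45, -0.494)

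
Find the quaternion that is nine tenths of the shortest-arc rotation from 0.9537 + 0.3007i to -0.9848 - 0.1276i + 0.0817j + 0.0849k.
0.9837 + 0.1453i - 0.0736j - 0.0765k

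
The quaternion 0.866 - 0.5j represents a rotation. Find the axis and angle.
axis = (0, -1, 0), θ = π/3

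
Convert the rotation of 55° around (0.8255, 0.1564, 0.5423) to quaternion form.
0.887 + 0.3812i + 0.0722j + 0.2504k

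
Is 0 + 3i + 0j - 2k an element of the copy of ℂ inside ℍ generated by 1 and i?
No. The quaternion 3i - 2k has j-coefficient y = 0 and k-coefficient z = -2, not both zero, so it does not lie in the complex subalgebra spanned by 1 and i.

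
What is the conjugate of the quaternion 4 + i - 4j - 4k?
4 - i + 4j + 4k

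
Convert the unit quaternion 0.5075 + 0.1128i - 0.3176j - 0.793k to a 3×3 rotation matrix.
[[-0.4594, 0.7332, -0.5013], [-0.8765, -0.2831, 0.3892], [0.1435, 0.6182, 0.7728]]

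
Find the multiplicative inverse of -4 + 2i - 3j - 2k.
-0.1212 - 0.0606i + 0.0909j + 0.0606k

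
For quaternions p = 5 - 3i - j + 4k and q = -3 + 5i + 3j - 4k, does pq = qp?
No: pq = 19 + 26i + 26j - 36k ≠ 19 + 42i + 10j - 28k = qp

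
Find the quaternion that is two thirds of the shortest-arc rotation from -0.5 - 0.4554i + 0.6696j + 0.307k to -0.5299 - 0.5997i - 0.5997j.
-0.6691 - 0.7059i - 0.1836j + 0.1425k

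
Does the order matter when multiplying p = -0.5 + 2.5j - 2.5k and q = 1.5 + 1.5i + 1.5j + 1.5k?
Yes: pq = -0.75 + 6.75i - 0.75j - 8.25k ≠ -0.75 - 8.25i + 6.75j - 0.75k = qp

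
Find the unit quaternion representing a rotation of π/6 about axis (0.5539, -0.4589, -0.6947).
0.9659 + 0.1434i - 0.1188j - 0.1798k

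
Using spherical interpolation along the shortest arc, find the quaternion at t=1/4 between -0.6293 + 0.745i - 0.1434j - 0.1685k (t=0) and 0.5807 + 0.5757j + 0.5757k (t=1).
-0.6797 + 0.6029i - 0.285j - 0.3053k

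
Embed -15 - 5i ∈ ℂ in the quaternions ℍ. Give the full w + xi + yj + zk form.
-15 - 5i + 0j + 0k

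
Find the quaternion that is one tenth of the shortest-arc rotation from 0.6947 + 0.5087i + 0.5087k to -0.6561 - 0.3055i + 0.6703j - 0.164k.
0.7118 + 0.5017i - 0.0747j + 0.4859k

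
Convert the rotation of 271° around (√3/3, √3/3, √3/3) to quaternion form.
-0.7133 + 0.4047i + 0.4047j + 0.4047k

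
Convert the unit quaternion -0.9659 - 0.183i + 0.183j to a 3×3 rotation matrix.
[[0.933, -0.067, -0.3535], [-0.067, 0.933, -0.3535], [0.3535, 0.3535, 0.866]]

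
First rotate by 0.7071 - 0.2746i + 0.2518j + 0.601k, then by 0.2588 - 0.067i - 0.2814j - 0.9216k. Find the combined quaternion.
0.7893 - 0.0555i + 0.1595j - 0.5903k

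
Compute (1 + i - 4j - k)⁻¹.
0.0526 - 0.0526i + 0.2105j + 0.0526k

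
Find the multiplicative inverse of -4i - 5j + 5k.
0.0606i + 0.0758j - 0.0758k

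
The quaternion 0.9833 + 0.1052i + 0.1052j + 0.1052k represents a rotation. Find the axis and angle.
axis = (√3/3, √3/3, √3/3), θ = 21°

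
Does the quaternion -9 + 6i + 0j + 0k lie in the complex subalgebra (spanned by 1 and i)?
Yes. The quaternion -9 + 6i has j- and k-coefficients y = z = 0, so it lies in the complex subalgebra spanned by 1 and i.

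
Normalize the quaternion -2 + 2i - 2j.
-0.5774 + 0.5774i - 0.5774j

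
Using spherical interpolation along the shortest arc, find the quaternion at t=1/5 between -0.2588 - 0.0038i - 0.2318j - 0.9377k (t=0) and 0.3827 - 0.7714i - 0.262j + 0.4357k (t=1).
-0.3183 + 0.1864i - 0.1364j - 0.9194k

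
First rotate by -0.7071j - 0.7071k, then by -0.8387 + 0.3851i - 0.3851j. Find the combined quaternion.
-0.2723 + 0.2723i + 0.8653j + 0.3207k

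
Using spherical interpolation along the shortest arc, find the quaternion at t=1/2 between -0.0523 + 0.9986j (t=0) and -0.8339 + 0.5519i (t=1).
-0.6134 + 0.382i + 0.6912j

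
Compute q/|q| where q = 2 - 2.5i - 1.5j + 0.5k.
0.5601 - 0.7001i - 0.4201j + 0.14k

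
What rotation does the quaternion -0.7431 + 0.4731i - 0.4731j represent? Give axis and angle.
axis = (√2/2, -√2/2, 0), θ = 276°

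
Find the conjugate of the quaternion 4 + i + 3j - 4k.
4 - i - 3j + 4k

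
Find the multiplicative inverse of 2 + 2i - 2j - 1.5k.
0.1404 - 0.1404i + 0.1404j + 0.1053k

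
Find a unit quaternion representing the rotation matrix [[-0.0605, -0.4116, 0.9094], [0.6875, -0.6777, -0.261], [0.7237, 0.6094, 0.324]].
0.3827 + 0.5686i + 0.1213j + 0.718k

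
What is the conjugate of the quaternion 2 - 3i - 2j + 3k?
2 + 3i + 2j - 3k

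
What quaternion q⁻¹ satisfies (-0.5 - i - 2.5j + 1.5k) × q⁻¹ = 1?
-0.0513 + 0.1026i + 0.2564j - 0.1538k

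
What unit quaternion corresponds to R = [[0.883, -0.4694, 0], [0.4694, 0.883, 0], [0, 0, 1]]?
0.9703 + 0.2419k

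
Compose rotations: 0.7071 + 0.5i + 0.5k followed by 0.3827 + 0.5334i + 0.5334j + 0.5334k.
-0.2628 + 0.8352i + 0.3772j + 0.3018k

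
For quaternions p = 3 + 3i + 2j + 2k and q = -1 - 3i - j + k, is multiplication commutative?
No: pq = 6 - 8i - 14j + 4k ≠ 6 - 16i + 4j - 2k = qp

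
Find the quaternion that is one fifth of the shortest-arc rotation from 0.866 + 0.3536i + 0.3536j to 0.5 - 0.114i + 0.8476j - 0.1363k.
0.8326 + 0.2692i + 0.4831j - 0.0303k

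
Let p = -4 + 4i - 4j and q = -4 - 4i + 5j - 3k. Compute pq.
52 + 12i + 8j + 16k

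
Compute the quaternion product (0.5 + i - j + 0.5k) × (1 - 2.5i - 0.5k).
3.25 + 0.25i - 1.75j - 2.25k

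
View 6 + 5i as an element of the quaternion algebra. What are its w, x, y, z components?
6 + 5i + 0j + 0k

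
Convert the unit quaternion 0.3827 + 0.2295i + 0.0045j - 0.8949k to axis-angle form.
axis = (0.2484, 0.0049, -0.9686), θ = 3π/4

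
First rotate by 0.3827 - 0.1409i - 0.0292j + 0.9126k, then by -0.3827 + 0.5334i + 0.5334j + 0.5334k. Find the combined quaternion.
-0.5425 + 0.7604i - 0.3466j - 0.0855k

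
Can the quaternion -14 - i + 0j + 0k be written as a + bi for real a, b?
Yes. The quaternion -14 - i has j- and k-coefficients y = z = 0, so it lies in the complex subalgebra spanned by 1 and i.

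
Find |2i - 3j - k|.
√14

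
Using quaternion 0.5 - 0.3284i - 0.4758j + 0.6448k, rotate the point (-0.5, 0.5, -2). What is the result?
(1.775, 0.068, -1.16)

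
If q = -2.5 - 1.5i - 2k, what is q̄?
-2.5 + 1.5i + 2k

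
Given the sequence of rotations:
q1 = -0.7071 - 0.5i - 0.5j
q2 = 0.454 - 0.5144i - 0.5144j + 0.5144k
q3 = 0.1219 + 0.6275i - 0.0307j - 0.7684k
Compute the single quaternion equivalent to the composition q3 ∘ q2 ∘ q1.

q2 · q1 = -0.8354 + 0.3939i - 0.1205j - 0.3637k
q3 · q2 · q1 = -0.6322 - 0.5576i - 0.0635j + 0.5341k
-0.6322 - 0.5576i - 0.0635j + 0.5341k


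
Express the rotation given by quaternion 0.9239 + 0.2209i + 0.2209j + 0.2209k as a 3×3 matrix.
[[0.8048, -0.3106, 0.5058], [0.5058, 0.8048, -0.3106], [-0.3106, 0.5058, 0.8048]]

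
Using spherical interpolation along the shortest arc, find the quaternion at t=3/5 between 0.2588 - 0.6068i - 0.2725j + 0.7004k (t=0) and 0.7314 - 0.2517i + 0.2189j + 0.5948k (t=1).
0.584 - 0.4278i + 0.0214j + 0.6896k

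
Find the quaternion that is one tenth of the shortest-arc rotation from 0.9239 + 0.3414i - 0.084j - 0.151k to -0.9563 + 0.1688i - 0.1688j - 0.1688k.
0.9466 + 0.2935i - 0.0585j - 0.1197k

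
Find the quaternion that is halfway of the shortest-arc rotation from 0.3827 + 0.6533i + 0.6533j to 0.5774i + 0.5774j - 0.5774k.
0.2043 + 0.657i + 0.657j - 0.3082k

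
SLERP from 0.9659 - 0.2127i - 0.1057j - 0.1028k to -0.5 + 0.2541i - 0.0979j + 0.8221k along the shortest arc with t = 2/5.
0.8614 - 0.2547i - 0.0254j - 0.4387k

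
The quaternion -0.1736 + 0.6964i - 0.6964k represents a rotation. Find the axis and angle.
axis = (√2/2, 0, -√2/2), θ = 200°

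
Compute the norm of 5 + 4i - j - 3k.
√51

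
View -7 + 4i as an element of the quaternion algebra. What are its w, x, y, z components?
-7 + 4i + 0j + 0k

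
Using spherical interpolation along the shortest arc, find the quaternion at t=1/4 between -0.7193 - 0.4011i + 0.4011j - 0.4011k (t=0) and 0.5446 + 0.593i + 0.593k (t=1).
-0.6925 - 0.4617i + 0.3069j - 0.4617k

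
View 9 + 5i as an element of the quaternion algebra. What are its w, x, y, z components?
9 + 5i + 0j + 0k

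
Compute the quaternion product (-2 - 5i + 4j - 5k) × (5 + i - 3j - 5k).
-18 - 62i - 4j - 4k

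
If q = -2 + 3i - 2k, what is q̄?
-2 - 3i + 2k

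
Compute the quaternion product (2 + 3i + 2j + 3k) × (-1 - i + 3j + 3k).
-14 - 8i - 8j + 14k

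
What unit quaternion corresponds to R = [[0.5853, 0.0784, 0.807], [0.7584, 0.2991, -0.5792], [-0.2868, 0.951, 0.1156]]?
0.7071 + 0.541i + 0.3867j + 0.2404k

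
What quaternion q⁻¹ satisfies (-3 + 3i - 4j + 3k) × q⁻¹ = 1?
-0.0698 - 0.0698i + 0.093j - 0.0698k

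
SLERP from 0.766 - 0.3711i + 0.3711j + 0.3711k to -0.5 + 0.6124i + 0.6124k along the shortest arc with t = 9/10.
0.5696 - 0.6255i + 0.0472j - 0.5311k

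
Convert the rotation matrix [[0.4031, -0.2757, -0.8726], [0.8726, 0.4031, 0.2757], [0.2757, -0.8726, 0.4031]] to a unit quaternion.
0.7432 - 0.3863i - 0.3863j + 0.3863k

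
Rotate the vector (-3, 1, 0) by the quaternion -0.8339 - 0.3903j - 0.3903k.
(-1.823, -1.257, 2.257)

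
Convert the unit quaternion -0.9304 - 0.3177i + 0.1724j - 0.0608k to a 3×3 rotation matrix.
[[0.9332, -0.2227, -0.2822], [0.0036, 0.7907, -0.6121], [0.3594, 0.5702, 0.7387]]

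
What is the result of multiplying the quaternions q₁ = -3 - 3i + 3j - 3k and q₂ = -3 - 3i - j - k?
12i + 24k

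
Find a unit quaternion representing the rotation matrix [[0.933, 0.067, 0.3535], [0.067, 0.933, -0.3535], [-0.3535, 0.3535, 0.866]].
0.9659 + 0.183i + 0.183j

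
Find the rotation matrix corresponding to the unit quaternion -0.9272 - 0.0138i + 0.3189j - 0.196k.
[[0.7198, -0.3723, -0.586], [0.3547, 0.9228, -0.1506], [0.5968, -0.0994, 0.7962]]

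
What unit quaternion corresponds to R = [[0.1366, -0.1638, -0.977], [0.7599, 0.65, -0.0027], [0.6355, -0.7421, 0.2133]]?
0.7071 - 0.2614i - 0.5701j + 0.3266k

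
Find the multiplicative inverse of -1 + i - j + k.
-0.25 - 0.25i + 0.25j - 0.25k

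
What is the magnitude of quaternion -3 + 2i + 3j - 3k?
√31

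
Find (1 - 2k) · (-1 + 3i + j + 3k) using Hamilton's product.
5 + 5i - 5j + 5k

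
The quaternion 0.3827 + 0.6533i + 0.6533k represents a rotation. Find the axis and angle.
axis = (√2/2, 0, √2/2), θ = 3π/4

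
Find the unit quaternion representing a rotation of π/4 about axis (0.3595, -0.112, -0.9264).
0.9239 + 0.1376i - 0.0429j - 0.3545k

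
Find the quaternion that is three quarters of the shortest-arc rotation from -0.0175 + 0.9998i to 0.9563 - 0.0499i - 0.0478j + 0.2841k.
-0.8725 + 0.4132i + 0.0433j - 0.2573k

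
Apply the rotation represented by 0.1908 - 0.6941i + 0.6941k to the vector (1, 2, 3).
(-3.384, -0.795, -1.384)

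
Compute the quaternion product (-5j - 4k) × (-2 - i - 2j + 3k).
2 - 23i + 14j + 3k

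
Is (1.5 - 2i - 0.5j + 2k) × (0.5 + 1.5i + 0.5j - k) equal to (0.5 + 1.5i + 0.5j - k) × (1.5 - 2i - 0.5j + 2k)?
No: pq = 6 + 0.75i + 1.5j - 0.75k ≠ 6 + 1.75i - 0.5j - 0.25k = qp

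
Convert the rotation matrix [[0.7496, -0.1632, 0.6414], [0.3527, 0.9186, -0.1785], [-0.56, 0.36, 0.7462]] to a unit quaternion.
0.9239 + 0.1457i + 0.3251j + 0.1396k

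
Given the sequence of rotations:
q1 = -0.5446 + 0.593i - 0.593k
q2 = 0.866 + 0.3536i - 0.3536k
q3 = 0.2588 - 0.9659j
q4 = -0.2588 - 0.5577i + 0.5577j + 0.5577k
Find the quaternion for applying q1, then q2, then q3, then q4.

q2 · q1 = -0.891 + 0.321i - 0.321k
q3 · q2 · q1 = -0.2306 + 0.3931i + 0.8606j + 0.227k
q4 · q3 · q2 · q1 = -0.3276 - 0.3265i - 0.0055j - 0.8865k
-0.3276 - 0.3265i - 0.0055j - 0.8865k


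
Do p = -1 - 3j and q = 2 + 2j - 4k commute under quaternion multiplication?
No: pq = 4 + 12i - 8j + 4k ≠ 4 - 12i - 8j + 4k = qp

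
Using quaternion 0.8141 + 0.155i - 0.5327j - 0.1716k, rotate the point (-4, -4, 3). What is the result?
(-4.713, -2.003, -3.844)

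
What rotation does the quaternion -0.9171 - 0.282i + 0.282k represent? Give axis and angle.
axis = (-√2/2, 0, √2/2), θ = 313°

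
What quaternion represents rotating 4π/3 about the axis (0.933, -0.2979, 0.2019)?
-0.5 + 0.808i - 0.258j + 0.1749k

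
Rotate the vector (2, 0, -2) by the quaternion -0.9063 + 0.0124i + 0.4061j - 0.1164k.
(2.764, 0.586, 0.127)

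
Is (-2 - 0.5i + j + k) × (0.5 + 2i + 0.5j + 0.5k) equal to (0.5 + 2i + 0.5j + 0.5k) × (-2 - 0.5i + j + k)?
No: pq = -1 - 4.25i + 1.75j - 2.75k ≠ -1 - 4.25i - 2.75j + 1.75k = qp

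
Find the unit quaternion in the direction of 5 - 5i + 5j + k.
0.5735 - 0.5735i + 0.5735j + 0.1147k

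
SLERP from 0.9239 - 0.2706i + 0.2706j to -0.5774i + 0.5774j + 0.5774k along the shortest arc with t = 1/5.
0.8197 - 0.3908i + 0.3908j + 0.1507k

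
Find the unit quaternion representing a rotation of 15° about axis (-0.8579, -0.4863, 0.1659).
0.9914 - 0.112i - 0.0635j + 0.0217k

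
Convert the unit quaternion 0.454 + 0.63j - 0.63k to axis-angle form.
axis = (0, √2/2, -√2/2), θ = 126°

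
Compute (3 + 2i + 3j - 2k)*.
3 - 2i - 3j + 2k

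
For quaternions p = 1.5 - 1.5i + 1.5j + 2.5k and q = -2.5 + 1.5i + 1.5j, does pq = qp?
No: pq = -3.75 + 2.25i + 2.25j - 10.75k ≠ -3.75 + 9.75i - 5.25j - 1.75k = qp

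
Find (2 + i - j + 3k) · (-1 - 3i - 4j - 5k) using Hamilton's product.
12 + 10i - 11j - 20k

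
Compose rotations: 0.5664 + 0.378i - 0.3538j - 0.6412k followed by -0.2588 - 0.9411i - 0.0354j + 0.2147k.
0.3343 - 0.5322i - 0.4508j + 0.6339k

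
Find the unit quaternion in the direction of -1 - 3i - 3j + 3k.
-0.189 - 0.5669i - 0.5669j + 0.5669k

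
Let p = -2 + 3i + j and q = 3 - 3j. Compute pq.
-3 + 9i + 9j - 9k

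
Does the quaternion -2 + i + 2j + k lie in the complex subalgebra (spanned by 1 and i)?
No. The quaternion -2 + i + 2j + k has j-coefficient y = 2 and k-coefficient z = 1, not both zero, so it does not lie in the complex subalgebra spanned by 1 and i.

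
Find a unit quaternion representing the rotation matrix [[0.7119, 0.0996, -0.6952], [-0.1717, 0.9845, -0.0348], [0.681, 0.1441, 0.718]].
0.9239 + 0.0484i - 0.3724j - 0.0734k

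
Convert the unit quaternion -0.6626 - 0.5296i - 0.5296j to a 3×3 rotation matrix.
[[0.439, 0.561, 0.7018], [0.561, 0.439, -0.7018], [-0.7018, 0.7018, -0.1219]]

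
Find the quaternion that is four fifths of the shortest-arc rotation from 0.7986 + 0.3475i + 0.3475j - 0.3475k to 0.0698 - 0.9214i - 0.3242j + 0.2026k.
0.1356 + 0.883i + 0.366j - 0.2607k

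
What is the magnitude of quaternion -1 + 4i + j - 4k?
√34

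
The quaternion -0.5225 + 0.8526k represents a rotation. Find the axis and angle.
axis = (0, 0, 1), θ = 243°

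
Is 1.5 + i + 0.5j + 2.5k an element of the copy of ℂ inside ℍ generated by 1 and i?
No. The quaternion 1.5 + i + 0.5j + 2.5k has j-coefficient y = 0.5 and k-coefficient z = 2.5, not both zero, so it does not lie in the complex subalgebra spanned by 1 and i.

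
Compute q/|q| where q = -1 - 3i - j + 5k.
-0.1667 - 0.5i - 0.1667j + 0.8333k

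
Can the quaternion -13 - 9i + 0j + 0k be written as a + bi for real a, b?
Yes. The quaternion -13 - 9i has j- and k-coefficients y = z = 0, so it lies in the complex subalgebra spanned by 1 and i.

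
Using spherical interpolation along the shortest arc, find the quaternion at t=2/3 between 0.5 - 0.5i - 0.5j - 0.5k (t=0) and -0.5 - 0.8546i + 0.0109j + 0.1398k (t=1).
-0.1808 - 0.9494i - 0.2273j - 0.1197k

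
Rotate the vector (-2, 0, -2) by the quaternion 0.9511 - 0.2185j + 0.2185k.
(-0.787, -0.64, -2.64)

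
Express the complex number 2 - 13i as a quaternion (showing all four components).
2 - 13i + 0j + 0k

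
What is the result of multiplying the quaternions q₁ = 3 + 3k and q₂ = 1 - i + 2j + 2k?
-3 - 9i + 3j + 9k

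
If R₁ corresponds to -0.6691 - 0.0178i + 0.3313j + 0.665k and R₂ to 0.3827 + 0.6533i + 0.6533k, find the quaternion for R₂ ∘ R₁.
-0.6789 - 0.6604i - 0.3193j + 0.0338k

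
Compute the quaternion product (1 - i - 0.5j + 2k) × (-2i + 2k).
-6 - 3i - 2j + k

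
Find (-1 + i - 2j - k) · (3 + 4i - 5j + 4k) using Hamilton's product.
-13 - 14i - 9j - 4k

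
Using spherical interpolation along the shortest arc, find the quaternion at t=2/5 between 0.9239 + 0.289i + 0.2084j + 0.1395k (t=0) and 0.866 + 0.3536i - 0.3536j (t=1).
0.9402 + 0.3289i - 0.0188j + 0.087k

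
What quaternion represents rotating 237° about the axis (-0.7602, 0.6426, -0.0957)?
-0.4772 - 0.6681i + 0.5647j - 0.0841k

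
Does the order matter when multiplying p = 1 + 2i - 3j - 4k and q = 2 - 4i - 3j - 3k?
Yes: pq = -11 - 3i + 13j - 29k ≠ -11 + 3i - 31j + 7k = qp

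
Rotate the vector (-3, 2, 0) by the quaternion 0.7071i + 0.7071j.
(2, -3, 0)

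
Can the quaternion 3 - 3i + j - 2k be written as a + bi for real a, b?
No. The quaternion 3 - 3i + j - 2k has j-coefficient y = 1 and k-coefficient z = -2, not both zero, so it does not lie in the complex subalgebra spanned by 1 and i.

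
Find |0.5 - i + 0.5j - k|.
1.581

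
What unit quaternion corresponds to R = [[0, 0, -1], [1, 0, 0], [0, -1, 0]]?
0.5 - 0.5i - 0.5j + 0.5k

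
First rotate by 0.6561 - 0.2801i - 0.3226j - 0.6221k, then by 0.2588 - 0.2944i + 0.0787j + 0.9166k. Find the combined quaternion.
0.6829 - 0.0189i - 0.4717j + 0.5574k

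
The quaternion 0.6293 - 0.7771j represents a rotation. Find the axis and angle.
axis = (0, -1, 0), θ = 102°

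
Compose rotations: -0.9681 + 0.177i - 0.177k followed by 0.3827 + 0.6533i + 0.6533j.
-0.4861 - 0.6804i - 0.5168j - 0.1834k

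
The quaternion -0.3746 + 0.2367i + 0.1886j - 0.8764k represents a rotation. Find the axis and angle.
axis = (0.2553, 0.2034, -0.9452), θ = 224°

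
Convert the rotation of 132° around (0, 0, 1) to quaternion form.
0.4067 + 0.9135k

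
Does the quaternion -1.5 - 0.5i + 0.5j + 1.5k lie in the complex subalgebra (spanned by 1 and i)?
No. The quaternion -1.5 - 0.5i + 0.5j + 1.5k has j-coefficient y = 0.5 and k-coefficient z = 1.5, not both zero, so it does not lie in the complex subalgebra spanned by 1 and i.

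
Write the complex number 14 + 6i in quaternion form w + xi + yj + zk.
14 + 6i + 0j + 0k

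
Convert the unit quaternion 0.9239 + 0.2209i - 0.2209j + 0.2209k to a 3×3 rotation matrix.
[[0.8048, -0.5058, -0.3106], [0.3106, 0.8048, -0.5058], [0.5058, 0.3106, 0.8048]]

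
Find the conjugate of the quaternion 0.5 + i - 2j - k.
0.5 - i + 2j + k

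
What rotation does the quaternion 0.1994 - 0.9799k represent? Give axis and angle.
axis = (0, 0, -1), θ = 157°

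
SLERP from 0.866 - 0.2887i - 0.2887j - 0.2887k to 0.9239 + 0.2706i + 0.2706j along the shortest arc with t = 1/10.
0.9044 - 0.2357i - 0.2357j - 0.2665k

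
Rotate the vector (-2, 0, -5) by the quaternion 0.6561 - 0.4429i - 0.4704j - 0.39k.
(0.852, -4.55, -2.751)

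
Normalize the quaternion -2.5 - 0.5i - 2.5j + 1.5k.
-0.6455 - 0.1291i - 0.6455j + 0.3873k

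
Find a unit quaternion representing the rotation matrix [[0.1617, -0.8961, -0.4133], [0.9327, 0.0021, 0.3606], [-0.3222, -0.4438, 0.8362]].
0.7071 - 0.2844i - 0.0322j + 0.6466k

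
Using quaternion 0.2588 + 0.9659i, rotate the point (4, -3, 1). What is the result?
(4, 2.098, -2.366)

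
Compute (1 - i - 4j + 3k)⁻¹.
0.037 + 0.037i + 0.1481j - 0.1111k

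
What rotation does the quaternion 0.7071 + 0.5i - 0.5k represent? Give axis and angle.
axis = (√2/2, 0, -√2/2), θ = π/2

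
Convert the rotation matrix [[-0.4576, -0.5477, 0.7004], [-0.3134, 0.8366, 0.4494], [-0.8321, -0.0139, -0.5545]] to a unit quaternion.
0.454 - 0.2551i + 0.8439j + 0.129k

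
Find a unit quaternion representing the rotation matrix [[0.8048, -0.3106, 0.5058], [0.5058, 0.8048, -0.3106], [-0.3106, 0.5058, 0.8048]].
0.9239 + 0.2209i + 0.2209j + 0.2209k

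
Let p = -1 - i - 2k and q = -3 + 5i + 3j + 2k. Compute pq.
12 + 4i - 11j + k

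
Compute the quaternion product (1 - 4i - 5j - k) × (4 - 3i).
-8 - 19i - 17j - 19k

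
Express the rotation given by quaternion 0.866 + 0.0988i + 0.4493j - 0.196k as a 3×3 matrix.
[[0.5194, 0.4283, 0.7395], [-0.2507, 0.9036, -0.3472], [-0.8169, -0.005, 0.5767]]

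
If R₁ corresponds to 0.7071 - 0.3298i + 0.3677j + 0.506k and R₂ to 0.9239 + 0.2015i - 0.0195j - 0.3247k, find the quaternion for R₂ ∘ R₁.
0.8912 - 0.0527i + 0.3311j + 0.3056k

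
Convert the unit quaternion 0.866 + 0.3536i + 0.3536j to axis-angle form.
axis = (√2/2, √2/2, 0), θ = π/3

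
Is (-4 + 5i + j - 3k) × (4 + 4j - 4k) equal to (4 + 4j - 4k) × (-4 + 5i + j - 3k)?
No: pq = -32 + 28i + 8j + 24k ≠ -32 + 12i - 32j - 16k = qp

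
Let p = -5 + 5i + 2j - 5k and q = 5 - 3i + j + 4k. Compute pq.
8 + 53i - 34k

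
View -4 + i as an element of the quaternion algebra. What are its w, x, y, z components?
-4 + i + 0j + 0k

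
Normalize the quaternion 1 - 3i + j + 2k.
0.2582 - 0.7746i + 0.2582j + 0.5164k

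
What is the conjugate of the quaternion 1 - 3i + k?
1 + 3i - k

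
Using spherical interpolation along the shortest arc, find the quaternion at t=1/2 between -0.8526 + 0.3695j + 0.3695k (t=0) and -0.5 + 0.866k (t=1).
-0.7238 + 0.1977j + 0.6611k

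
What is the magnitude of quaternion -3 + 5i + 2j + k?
√39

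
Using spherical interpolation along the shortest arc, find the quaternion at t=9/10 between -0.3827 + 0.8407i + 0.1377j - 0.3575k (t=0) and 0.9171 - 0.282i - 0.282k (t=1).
-0.9041 + 0.3658i + 0.0167j + 0.2203k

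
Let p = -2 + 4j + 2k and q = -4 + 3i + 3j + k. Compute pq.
-6 - 8i - 16j - 22k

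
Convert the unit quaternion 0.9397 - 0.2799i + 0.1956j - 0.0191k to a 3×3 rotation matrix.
[[0.9228, -0.0736, 0.3783], [-0.1454, 0.8426, 0.5186], [-0.3569, -0.5335, 0.7668]]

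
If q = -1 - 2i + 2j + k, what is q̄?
-1 + 2i - 2j - k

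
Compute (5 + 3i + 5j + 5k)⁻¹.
0.0595 - 0.0357i - 0.0595j - 0.0595k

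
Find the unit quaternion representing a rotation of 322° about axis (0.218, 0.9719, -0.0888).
-0.9455 + 0.071i + 0.3164j - 0.0289k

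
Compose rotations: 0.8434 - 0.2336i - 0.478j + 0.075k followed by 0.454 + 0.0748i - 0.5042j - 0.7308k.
0.2142 - 0.4301i - 0.4771j - 0.7358k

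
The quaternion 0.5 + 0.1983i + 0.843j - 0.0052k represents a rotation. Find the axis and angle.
axis = (0.229, 0.9734, -0.006), θ = 2π/3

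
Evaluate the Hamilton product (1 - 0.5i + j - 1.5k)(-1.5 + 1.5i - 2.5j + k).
3.25 - 0.5i - 5.75j + 3k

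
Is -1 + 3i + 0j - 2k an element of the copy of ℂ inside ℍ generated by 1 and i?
No. The quaternion -1 + 3i - 2k has j-coefficient y = 0 and k-coefficient z = -2, not both zero, so it does not lie in the complex subalgebra spanned by 1 and i.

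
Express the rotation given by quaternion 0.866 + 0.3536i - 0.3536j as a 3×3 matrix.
[[0.7499, -0.2501, -0.6124], [-0.2501, 0.7499, -0.6124], [0.6124, 0.6124, 0.4999]]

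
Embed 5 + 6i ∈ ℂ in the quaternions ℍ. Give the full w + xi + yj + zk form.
5 + 6i + 0j + 0k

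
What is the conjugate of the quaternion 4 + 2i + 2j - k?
4 - 2i - 2j + k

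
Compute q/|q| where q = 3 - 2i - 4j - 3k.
0.4867 - 0.3244i - 0.6489j - 0.4867k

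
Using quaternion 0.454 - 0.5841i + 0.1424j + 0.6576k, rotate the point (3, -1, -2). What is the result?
(2.325, 0.404, -2.904)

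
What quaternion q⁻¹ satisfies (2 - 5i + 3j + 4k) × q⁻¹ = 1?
0.037 + 0.0926i - 0.0556j - 0.0741k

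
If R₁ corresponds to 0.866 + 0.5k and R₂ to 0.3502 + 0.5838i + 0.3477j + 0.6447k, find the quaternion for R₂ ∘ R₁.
-0.0191 + 0.6794i + 0.0092j + 0.7334k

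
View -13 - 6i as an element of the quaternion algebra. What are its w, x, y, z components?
-13 - 6i + 0j + 0k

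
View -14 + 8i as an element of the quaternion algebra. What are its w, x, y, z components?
-14 + 8i + 0j + 0k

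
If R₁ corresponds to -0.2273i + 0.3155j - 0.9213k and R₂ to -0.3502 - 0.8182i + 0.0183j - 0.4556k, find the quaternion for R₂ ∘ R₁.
-0.6115 + 0.2065i - 0.7607j + 0.0687k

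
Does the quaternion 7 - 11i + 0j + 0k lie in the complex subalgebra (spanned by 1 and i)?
Yes. The quaternion 7 - 11i has j- and k-coefficients y = z = 0, so it lies in the complex subalgebra spanned by 1 and i.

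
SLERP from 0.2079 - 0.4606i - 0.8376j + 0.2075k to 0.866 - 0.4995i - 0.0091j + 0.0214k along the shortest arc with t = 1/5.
0.3958 - 0.5245i - 0.7306j + 0.1857k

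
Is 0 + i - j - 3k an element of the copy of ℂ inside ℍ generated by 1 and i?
No. The quaternion i - j - 3k has j-coefficient y = -1 and k-coefficient z = -3, not both zero, so it does not lie in the complex subalgebra spanned by 1 and i.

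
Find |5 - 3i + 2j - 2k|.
√42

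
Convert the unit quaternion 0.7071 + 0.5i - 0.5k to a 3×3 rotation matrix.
[[0.5, 0.7071, -0.5], [-0.7071, 0, -0.7071], [-0.5, 0.7071, 0.5]]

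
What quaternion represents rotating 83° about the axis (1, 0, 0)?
0.749 + 0.6626i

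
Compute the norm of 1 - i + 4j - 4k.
√34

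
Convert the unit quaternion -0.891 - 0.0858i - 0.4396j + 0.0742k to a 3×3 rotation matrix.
[[0.6025, 0.2077, 0.7706], [-0.0568, 0.9743, -0.2181], [-0.7961, 0.0877, 0.5988]]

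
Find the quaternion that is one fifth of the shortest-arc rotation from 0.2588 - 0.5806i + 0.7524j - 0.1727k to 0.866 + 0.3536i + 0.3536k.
-0.0174 - 0.6528i + 0.7079j - 0.269k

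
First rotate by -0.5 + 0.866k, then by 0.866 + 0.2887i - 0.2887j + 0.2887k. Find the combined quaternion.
-0.683 - 0.3944i - 0.1057j + 0.6056k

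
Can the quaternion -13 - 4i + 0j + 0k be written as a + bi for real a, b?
Yes. The quaternion -13 - 4i has j- and k-coefficients y = z = 0, so it lies in the complex subalgebra spanned by 1 and i.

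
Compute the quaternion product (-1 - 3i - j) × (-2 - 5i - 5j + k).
-18 + 10i + 10j + 9k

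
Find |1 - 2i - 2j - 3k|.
√18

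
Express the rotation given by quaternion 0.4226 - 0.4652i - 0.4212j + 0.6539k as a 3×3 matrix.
[[-0.21, -0.1608, -0.9644], [0.9446, -0.288, -0.1577], [-0.2524, -0.944, 0.2124]]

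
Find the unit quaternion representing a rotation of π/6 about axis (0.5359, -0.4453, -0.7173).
0.9659 + 0.1387i - 0.1153j - 0.1857k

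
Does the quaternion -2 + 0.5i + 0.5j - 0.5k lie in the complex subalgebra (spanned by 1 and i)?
No. The quaternion -2 + 0.5i + 0.5j - 0.5k has j-coefficient y = 0.5 and k-coefficient z = -0.5, not both zero, so it does not lie in the complex subalgebra spanned by 1 and i.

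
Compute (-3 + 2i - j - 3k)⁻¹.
-0.1304 - 0.087i + 0.0435j + 0.1304k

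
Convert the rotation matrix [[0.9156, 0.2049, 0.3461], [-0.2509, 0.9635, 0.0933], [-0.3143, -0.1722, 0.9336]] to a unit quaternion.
0.9763 - 0.068i + 0.1691j - 0.1167k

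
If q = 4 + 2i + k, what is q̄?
4 - 2i - k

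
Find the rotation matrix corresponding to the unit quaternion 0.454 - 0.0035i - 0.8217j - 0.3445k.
[[-0.5877, 0.3186, -0.7437], [-0.3071, 0.7626, 0.5693], [0.7485, 0.563, -0.3504]]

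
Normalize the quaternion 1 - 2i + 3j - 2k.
0.2357 - 0.4714i + 0.7071j - 0.4714k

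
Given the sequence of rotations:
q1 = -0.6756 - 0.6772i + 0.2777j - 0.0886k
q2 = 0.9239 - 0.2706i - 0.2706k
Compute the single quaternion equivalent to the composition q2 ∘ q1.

q2 · q1 = -0.8314 - 0.3677i + 0.4158j + 0.0258k
-0.8314 - 0.3677i + 0.4158j + 0.0258k


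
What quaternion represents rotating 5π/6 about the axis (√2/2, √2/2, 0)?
0.2588 + 0.683i + 0.683j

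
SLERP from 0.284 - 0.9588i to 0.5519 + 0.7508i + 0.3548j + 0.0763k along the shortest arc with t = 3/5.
-0.2376 - 0.9407i - 0.2366j - 0.0509k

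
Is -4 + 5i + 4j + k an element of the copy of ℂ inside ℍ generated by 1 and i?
No. The quaternion -4 + 5i + 4j + k has j-coefficient y = 4 and k-coefficient z = 1, not both zero, so it does not lie in the complex subalgebra spanned by 1 and i.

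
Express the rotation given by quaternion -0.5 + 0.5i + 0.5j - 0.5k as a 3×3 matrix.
[[0, 0, -1], [1, 0, 0], [0, -1, 0]]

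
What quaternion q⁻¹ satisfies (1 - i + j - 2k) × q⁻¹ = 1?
0.1429 + 0.1429i - 0.1429j + 0.2857k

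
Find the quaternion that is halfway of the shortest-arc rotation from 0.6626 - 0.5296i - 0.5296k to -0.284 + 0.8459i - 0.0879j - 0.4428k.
0.5654 - 0.8215i + 0.0525j - 0.0518k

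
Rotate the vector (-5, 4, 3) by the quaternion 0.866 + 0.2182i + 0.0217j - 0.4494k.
(-0.3, 4.656, 5.314)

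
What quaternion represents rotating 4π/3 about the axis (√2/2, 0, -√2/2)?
-0.5 + 0.6124i - 0.6124k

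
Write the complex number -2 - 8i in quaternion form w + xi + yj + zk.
-2 - 8i + 0j + 0k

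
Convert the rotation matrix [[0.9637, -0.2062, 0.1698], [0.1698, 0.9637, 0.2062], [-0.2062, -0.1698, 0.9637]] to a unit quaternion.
0.9863 - 0.0953i + 0.0953j + 0.0953k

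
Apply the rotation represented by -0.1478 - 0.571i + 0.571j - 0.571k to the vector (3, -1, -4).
(-2.025, 2.138, 4.163)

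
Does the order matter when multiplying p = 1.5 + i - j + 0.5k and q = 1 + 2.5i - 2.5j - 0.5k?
Yes: pq = -3.25 + 6.5i - 3j - 0.25k ≠ -3.25 + 3i - 6.5j - 0.25k = qp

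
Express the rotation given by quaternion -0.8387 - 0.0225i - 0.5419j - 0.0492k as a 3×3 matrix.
[[0.4078, -0.0581, 0.9112], [0.1069, 0.9941, 0.0156], [-0.9068, 0.0911, 0.4117]]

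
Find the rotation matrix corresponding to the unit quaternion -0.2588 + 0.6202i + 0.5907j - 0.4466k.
[[-0.0968, 0.5015, -0.8597], [0.9639, -0.1682, -0.2066], [-0.2482, -0.8486, -0.4671]]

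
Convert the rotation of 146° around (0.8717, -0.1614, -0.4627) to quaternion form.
0.2924 + 0.8336i - 0.1543j - 0.4425k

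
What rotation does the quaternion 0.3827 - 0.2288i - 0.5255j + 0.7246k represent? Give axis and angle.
axis = (-0.2477, -0.5688, 0.7843), θ = 3π/4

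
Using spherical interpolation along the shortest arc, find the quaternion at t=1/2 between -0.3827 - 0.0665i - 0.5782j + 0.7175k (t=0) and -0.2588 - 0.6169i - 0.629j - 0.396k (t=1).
-0.4107 - 0.4376i - 0.7729j + 0.2059k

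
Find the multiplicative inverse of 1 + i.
0.5 - 0.5i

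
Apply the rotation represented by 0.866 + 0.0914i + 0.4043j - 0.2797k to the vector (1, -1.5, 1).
(0.328, -2.035, 0.007)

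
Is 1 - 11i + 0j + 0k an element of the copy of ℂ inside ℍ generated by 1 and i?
Yes. The quaternion 1 - 11i has j- and k-coefficients y = z = 0, so it lies in the complex subalgebra spanned by 1 and i.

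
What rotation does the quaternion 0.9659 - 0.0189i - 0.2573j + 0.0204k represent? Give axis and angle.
axis = (-0.073, -0.9942, 0.0788), θ = π/6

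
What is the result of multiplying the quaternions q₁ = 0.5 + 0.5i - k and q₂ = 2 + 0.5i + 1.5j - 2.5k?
-1.75 + 2.75i + 1.5j - 2.5k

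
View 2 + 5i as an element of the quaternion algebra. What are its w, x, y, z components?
2 + 5i + 0j + 0k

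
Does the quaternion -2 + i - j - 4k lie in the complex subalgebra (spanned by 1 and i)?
No. The quaternion -2 + i - j - 4k has j-coefficient y = -1 and k-coefficient z = -4, not both zero, so it does not lie in the complex subalgebra spanned by 1 and i.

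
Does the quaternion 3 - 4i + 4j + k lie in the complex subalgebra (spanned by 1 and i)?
No. The quaternion 3 - 4i + 4j + k has j-coefficient y = 4 and k-coefficient z = 1, not both zero, so it does not lie in the complex subalgebra spanned by 1 and i.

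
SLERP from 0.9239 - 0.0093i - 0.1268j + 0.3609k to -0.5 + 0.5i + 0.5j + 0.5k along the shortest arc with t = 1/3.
0.9237 - 0.2172i - 0.308j + 0.0687k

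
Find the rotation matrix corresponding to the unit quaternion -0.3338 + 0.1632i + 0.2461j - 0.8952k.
[[-0.7239, -0.5173, -0.4565], [0.678, -0.656, -0.3317], [-0.1279, -0.5496, 0.8256]]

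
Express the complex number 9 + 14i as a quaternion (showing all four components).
9 + 14i + 0j + 0k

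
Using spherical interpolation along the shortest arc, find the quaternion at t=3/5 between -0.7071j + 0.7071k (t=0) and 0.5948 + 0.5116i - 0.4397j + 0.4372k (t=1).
0.3906 + 0.3359i - 0.6069j + 0.6052k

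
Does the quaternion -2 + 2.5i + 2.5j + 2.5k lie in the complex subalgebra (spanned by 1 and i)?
No. The quaternion -2 + 2.5i + 2.5j + 2.5k has j-coefficient y = 2.5 and k-coefficient z = 2.5, not both zero, so it does not lie in the complex subalgebra spanned by 1 and i.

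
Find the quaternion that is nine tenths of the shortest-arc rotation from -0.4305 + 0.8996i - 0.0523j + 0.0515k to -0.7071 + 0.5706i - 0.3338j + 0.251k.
-0.6882 + 0.6135i - 0.309j + 0.2336k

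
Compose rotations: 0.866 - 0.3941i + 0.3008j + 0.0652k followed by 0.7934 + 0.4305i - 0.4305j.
0.9862 + 0.0321i - 0.1622j + 0.0116k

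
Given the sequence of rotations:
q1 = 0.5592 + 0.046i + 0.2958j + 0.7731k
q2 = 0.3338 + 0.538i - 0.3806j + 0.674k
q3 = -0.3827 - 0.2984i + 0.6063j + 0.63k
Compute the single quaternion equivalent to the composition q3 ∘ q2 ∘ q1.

q2 · q1 = -0.2466 - 0.1774i - 0.499j + 0.8116k
q3 · q2 · q1 = -0.1673 + 0.9479i + 0.1719j - 0.2095k
-0.1673 + 0.9479i + 0.1719j - 0.2095k


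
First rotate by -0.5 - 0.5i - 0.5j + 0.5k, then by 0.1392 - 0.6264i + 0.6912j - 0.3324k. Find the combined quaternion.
0.129 + 0.423i + 0.0642j + 0.8946k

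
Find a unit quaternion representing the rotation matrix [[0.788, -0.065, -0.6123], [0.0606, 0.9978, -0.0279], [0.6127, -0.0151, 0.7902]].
0.9455 + 0.0034i - 0.3239j + 0.0332k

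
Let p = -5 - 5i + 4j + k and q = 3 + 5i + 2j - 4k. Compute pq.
6 - 58i - 13j - 7k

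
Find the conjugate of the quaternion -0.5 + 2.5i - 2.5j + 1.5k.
-0.5 - 2.5i + 2.5j - 1.5k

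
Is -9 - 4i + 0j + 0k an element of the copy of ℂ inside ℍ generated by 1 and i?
Yes. The quaternion -9 - 4i has j- and k-coefficients y = z = 0, so it lies in the complex subalgebra spanned by 1 and i.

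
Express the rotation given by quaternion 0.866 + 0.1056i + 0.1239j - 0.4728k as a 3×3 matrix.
[[0.5222, 0.8451, 0.1147], [-0.7927, 0.5306, -0.3001], [-0.3145, 0.0657, 0.947]]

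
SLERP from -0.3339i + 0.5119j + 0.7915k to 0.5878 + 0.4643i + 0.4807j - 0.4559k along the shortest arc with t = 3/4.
-0.5046 - 0.5091i - 0.2432j + 0.6534k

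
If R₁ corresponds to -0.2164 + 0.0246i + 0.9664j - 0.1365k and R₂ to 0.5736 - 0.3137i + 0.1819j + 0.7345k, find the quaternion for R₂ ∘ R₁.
-0.1919 - 0.6527i + 0.4902j - 0.5449k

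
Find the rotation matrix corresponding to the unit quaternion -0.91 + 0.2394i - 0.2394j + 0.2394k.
[[0.7708, 0.3211, 0.5503], [-0.5503, 0.7708, 0.3211], [-0.3211, -0.5503, 0.7708]]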